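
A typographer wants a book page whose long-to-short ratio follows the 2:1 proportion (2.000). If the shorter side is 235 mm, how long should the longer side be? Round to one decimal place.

2:1 = 2.00000.
Longer side = 235 × 2.00000 ≈ 470.000 → 470.0 mm.

470.0 mm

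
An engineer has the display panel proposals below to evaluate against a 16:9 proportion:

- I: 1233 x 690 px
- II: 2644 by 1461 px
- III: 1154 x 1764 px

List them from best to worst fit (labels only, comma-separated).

I, II, III

I: 1233/690 ≈ 1.787 → |1.787 − 1.778| = 0.009
II: 2644/1461 ≈ 1.810 → |1.810 − 1.778| = 0.032
III: 1764/1154 ≈ 1.529 → |1.529 − 1.778| = 0.249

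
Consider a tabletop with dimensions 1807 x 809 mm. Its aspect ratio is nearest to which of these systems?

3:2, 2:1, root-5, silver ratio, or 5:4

Ratio = 1807 / 809 ≈ 2.234.
Distances: 3:2 1.500 (Δ 0.734); 2:1 2.000 (Δ 0.234); root-5 2.236 (Δ 0.002); silver ratio 2.414 (Δ 0.180); 5:4 1.250 (Δ 0.984).

root-5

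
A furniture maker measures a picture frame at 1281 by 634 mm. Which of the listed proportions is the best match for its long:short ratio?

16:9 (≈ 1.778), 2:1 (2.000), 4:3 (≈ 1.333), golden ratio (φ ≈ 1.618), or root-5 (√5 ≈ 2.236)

2:1

1281/634 ≈ 2.021. Nearest candidates are 2:1 (2.000, off by 0.021) and root-5 (2.236, off by 0.215).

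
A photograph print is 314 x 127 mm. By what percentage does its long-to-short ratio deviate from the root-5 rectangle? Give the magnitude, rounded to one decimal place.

10.6%

Ratio = 314 / 127 ≈ 2.4724.
Ideal root-5 ≈ 2.2361. |2.4724 − 2.2361| / 2.2361 ≈ 10.57% → 10.6%.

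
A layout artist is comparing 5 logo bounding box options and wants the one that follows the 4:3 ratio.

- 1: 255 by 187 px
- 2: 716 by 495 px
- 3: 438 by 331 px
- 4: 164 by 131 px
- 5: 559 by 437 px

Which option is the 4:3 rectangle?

3

Ratios (long/short): 1 ≈ 1.364; 2 ≈ 1.446; 3 ≈ 1.323; 4 ≈ 1.252; 5 ≈ 1.279.
4:3 ≈ 1.333; option 3 is nearest (Δ 0.010).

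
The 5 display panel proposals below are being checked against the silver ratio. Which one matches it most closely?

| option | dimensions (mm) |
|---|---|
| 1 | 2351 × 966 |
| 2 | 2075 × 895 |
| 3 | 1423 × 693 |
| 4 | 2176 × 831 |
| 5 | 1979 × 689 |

Ratios (long/short): 1 ≈ 2.434; 2 ≈ 2.318; 3 ≈ 2.053; 4 ≈ 2.619; 5 ≈ 2.872.
silver ratio ≈ 2.414; option 1 is nearest (Δ 0.020).

1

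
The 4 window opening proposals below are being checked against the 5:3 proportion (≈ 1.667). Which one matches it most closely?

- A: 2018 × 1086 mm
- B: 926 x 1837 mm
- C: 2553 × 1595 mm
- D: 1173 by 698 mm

D

Ratios (long/short): A ≈ 1.858; B ≈ 1.984; C ≈ 1.601; D ≈ 1.681.
5:3 ≈ 1.667; option D is nearest (Δ 0.014).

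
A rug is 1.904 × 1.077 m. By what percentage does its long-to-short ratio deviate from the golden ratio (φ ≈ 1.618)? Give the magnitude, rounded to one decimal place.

Ratio = 1.904 / 1.077 ≈ 1.7679.
Ideal golden ratio ≈ 1.6180. |1.7679 − 1.6180| / 1.6180 ≈ 9.26% → 9.3%.

9.3%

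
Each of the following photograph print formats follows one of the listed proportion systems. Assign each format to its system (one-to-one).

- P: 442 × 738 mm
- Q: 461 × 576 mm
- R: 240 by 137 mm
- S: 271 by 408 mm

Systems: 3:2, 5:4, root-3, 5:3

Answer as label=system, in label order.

P=5:3, Q=5:4, R=root-3, S=3:2

P = 738/442 ≈ 1.670 → 5:3 (1.667)
Q = 576/461 ≈ 1.249 → 5:4 (1.250)
R = 240/137 ≈ 1.752 → root-3 (1.732)
S = 408/271 ≈ 1.506 → 3:2 (1.500)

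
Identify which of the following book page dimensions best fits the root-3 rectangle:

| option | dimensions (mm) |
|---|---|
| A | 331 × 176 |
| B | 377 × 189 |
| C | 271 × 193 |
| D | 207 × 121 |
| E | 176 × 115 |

Target root-3 ≈ 1.732.
A: 1.881 (Δ0.149)  B: 1.995 (Δ0.263)  C: 1.404 (Δ0.328)  D: 1.711 (Δ0.021)  E: 1.530 (Δ0.202)

D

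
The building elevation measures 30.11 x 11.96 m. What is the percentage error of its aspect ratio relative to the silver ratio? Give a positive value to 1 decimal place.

Ratio = 30.11 / 11.96 ≈ 2.5176.
Ideal silver ratio ≈ 2.4142. |2.5176 − 2.4142| / 2.4142 ≈ 4.28% → 4.3%.

4.3%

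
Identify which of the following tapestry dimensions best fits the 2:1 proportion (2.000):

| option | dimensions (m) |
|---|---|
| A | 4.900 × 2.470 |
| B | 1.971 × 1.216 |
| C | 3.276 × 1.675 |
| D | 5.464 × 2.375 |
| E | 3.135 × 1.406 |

A

Ratios (long/short): A ≈ 1.984; B ≈ 1.621; C ≈ 1.956; D ≈ 2.301; E ≈ 2.230.
2:1 ≈ 2.000; option A is nearest (Δ 0.016).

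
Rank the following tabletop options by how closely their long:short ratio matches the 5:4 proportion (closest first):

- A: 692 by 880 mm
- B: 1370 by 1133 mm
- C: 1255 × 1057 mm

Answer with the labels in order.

A, B, C

Ratios: A = 880 / 692 ≈ 1.272; B = 1370 / 1133 ≈ 1.209; C = 1255 / 1057 ≈ 1.187.
|Δ from 1.250|: A 0.022; B 0.041; C 0.063.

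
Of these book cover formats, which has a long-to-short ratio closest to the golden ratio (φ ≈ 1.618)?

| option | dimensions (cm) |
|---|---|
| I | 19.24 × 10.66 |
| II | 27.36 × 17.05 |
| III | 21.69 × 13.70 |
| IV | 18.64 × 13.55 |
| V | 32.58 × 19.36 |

Ratios (long/short): I ≈ 1.805; II ≈ 1.605; III ≈ 1.583; IV ≈ 1.376; V ≈ 1.683.
golden ratio ≈ 1.618; option II is nearest (Δ 0.013).

II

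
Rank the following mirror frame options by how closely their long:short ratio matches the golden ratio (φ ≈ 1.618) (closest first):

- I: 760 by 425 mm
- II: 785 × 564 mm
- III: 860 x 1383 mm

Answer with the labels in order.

Ratios: I = 760 / 425 ≈ 1.788; II = 785 / 564 ≈ 1.392; III = 1383 / 860 ≈ 1.608.
|Δ from 1.618|: I 0.170; II 0.226; III 0.010.

III, I, II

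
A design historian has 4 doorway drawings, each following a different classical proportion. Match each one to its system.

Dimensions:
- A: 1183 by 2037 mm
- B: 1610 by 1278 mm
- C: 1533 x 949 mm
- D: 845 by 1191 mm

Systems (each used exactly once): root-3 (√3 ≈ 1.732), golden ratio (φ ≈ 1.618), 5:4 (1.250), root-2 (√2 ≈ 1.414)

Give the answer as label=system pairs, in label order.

A=root-3, B=5:4, C=golden ratio, D=root-2

Ratios: A ≈ 1.722; B ≈ 1.260; C ≈ 1.615; D ≈ 1.409.
Targets: root-3 ≈ 1.732; golden ratio ≈ 1.618; 5:4 ≈ 1.250; root-2 ≈ 1.414.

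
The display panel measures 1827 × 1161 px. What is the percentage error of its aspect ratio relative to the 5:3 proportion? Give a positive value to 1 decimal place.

Ratio = 1827 / 1161 ≈ 1.5736.
Ideal 5:3 ≈ 1.6667. |1.5736 − 1.6667| / 1.6667 ≈ 5.59% → 5.6%.

5.6%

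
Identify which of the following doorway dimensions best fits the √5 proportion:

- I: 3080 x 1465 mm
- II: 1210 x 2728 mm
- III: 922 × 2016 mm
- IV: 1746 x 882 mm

II

Target root-5 ≈ 2.236.
I: 2.102 (Δ0.134)  II: 2.255 (Δ0.019)  III: 2.187 (Δ0.049)  IV: 1.980 (Δ0.256)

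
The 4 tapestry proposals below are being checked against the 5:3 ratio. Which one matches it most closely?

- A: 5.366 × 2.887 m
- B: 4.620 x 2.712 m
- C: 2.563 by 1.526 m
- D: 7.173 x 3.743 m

Ratios (long/short): A ≈ 1.859; B ≈ 1.704; C ≈ 1.680; D ≈ 1.916.
5:3 ≈ 1.667; option C is nearest (Δ 0.013).

C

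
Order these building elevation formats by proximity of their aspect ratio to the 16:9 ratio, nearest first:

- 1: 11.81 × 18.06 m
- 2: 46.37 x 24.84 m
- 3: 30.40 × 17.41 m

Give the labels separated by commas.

3, 2, 1

Ratios: 1 = 18.06 / 11.81 ≈ 1.529; 2 = 46.37 / 24.84 ≈ 1.867; 3 = 30.40 / 17.41 ≈ 1.746.
|Δ from 1.778|: 1 0.249; 2 0.089; 3 0.032.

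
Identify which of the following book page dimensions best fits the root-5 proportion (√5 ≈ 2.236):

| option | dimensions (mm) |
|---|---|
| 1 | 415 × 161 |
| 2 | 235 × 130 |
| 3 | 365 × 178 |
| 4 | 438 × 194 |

4

Target root-5 ≈ 2.236.
1: 2.578 (Δ0.342)  2: 1.808 (Δ0.428)  3: 2.051 (Δ0.185)  4: 2.258 (Δ0.022)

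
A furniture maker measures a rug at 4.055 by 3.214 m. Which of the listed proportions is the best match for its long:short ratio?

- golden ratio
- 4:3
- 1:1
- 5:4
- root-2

5:4

4.055/3.214 ≈ 1.262. Nearest candidates are 5:4 (1.250, off by 0.012) and 4:3 (1.333, off by 0.071).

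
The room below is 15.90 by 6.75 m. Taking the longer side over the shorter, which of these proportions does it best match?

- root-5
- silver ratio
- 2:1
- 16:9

silver ratio

15.90/6.75 ≈ 2.356. Nearest candidates are silver ratio (2.414, off by 0.058) and root-5 (2.236, off by 0.120).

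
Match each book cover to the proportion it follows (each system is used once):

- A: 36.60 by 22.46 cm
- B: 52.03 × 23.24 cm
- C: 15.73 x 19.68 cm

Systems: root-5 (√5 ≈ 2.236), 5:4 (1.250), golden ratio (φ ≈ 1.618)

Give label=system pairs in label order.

A=golden ratio, B=root-5, C=5:4

Ratios: A ≈ 1.630; B ≈ 2.239; C ≈ 1.251.
Targets: root-5 ≈ 2.236; 5:4 ≈ 1.250; golden ratio ≈ 1.618.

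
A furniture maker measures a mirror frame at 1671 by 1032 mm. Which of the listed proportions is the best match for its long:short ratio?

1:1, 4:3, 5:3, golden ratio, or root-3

Ratio = 1671 / 1032 ≈ 1.619.
Distances: 1:1 1.000 (Δ 0.619); 4:3 1.333 (Δ 0.286); 5:3 1.667 (Δ 0.048); golden ratio 1.618 (Δ 0.001); root-3 1.732 (Δ 0.113).

golden ratio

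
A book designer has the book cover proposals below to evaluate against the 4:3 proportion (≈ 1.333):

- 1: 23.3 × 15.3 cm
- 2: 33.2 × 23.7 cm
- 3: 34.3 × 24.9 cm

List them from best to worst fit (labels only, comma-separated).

3, 2, 1

1: 23.3/15.3 ≈ 1.523 → |1.523 − 1.333| = 0.190
2: 33.2/23.7 ≈ 1.401 → |1.401 − 1.333| = 0.068
3: 34.3/24.9 ≈ 1.378 → |1.378 − 1.333| = 0.045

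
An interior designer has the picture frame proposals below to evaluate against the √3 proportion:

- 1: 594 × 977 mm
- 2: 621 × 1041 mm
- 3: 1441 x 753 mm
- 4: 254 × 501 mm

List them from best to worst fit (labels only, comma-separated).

1: 977/594 ≈ 1.645 → |1.645 − 1.732| = 0.087
2: 1041/621 ≈ 1.676 → |1.676 − 1.732| = 0.056
3: 1441/753 ≈ 1.914 → |1.914 − 1.732| = 0.182
4: 501/254 ≈ 1.972 → |1.972 − 1.732| = 0.240

2, 1, 3, 4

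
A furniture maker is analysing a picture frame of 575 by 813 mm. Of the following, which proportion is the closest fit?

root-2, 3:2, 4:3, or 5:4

813/575 ≈ 1.414. Nearest candidates are root-2 (1.414, off by 0.000) and 4:3 (1.333, off by 0.081).

root-2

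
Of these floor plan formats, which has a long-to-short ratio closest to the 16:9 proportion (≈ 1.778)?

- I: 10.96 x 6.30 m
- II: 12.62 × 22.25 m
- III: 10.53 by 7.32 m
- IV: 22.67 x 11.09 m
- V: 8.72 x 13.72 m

II

Ratios (long/short): I ≈ 1.740; II ≈ 1.763; III ≈ 1.439; IV ≈ 2.044; V ≈ 1.573.
16:9 ≈ 1.778; option II is nearest (Δ 0.015).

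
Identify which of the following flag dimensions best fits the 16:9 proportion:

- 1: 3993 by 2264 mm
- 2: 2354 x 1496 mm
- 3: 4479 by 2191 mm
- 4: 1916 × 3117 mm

1

Target 16:9 ≈ 1.778.
1: 1.764 (Δ0.014)  2: 1.574 (Δ0.204)  3: 2.044 (Δ0.266)  4: 1.627 (Δ0.151)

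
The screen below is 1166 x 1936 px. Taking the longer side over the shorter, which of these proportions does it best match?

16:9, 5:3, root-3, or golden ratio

5:3

1936/1166 ≈ 1.660. Nearest candidates are 5:3 (1.667, off by 0.007) and golden ratio (1.618, off by 0.042).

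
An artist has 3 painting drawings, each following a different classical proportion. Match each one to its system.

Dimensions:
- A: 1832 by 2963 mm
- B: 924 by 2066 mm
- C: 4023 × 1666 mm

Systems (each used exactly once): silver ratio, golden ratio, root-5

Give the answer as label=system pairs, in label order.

A = 2963/1832 ≈ 1.617 → golden ratio (1.618)
B = 2066/924 ≈ 2.236 → root-5 (2.236)
C = 4023/1666 ≈ 2.415 → silver ratio (2.414)

A=golden ratio, B=root-5, C=silver ratio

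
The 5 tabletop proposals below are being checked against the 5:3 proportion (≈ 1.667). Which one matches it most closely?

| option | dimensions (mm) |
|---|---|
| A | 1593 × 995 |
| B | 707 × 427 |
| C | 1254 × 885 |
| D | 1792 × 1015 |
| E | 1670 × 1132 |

B

Target 5:3 ≈ 1.667.
A: 1.601 (Δ0.066)  B: 1.656 (Δ0.011)  C: 1.417 (Δ0.250)  D: 1.766 (Δ0.099)  E: 1.475 (Δ0.192)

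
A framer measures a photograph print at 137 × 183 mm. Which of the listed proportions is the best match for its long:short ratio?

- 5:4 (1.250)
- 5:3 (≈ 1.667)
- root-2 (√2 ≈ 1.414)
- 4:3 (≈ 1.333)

Ratio = 183 / 137 ≈ 1.336.
Distances: 5:4 1.250 (Δ 0.086); 5:3 1.667 (Δ 0.331); root-2 1.414 (Δ 0.078); 4:3 1.333 (Δ 0.003).

4:3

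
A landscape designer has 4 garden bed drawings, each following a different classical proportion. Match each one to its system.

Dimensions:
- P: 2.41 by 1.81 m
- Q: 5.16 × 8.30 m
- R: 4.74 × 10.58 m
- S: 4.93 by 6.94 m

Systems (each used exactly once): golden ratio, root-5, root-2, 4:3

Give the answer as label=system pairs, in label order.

Ratios: P ≈ 1.331; Q ≈ 1.609; R ≈ 2.232; S ≈ 1.408.
Targets: golden ratio ≈ 1.618; root-5 ≈ 2.236; root-2 ≈ 1.414; 4:3 ≈ 1.333.

P=4:3, Q=golden ratio, R=root-5, S=root-2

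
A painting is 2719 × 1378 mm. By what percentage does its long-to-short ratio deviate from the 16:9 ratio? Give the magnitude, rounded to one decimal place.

Ratio = 2719 / 1378 ≈ 1.9731.
Ideal 16:9 ≈ 1.7778. |1.9731 − 1.7778| / 1.7778 ≈ 10.99% → 11.0%.

11.0%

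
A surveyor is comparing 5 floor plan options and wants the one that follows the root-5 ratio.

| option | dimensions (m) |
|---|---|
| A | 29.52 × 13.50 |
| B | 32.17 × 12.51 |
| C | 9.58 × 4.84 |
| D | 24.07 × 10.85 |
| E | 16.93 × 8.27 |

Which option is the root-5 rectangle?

D

Ratios (long/short): A ≈ 2.187; B ≈ 2.572; C ≈ 1.979; D ≈ 2.218; E ≈ 2.047.
root-5 ≈ 2.236; option D is nearest (Δ 0.018).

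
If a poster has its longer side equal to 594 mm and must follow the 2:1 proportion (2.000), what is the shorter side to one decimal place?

2:1 = 2.00000.
Shorter side = 594 ÷ 2.00000 ≈ 297.000 → 297.0 mm.

297.0 mm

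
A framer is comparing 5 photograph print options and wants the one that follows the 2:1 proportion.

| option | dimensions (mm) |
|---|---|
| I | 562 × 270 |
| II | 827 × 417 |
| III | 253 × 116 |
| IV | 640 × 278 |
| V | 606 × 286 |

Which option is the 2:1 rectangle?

Target 2:1 ≈ 2.000.
I: 2.081 (Δ0.081)  II: 1.983 (Δ0.017)  III: 2.181 (Δ0.181)  IV: 2.302 (Δ0.302)  V: 2.119 (Δ0.119)

II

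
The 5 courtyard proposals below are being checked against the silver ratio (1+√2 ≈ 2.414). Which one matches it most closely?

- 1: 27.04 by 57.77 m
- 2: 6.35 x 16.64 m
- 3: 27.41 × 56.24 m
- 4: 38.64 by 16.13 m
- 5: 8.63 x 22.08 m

4

Ratios (long/short): 1 ≈ 2.136; 2 ≈ 2.620; 3 ≈ 2.052; 4 ≈ 2.396; 5 ≈ 2.559.
silver ratio ≈ 2.414; option 4 is nearest (Δ 0.018).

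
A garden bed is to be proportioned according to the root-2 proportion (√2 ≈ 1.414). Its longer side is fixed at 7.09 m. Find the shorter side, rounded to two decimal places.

5.01 m

root-2 ≈ 1.41421.
Shorter side = 7.09 ÷ 1.41421 ≈ 5.0134 → 5.01 m.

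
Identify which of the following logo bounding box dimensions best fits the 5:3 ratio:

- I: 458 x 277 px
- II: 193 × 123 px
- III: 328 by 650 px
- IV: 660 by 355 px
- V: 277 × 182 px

Target 5:3 ≈ 1.667.
I: 1.653 (Δ0.014)  II: 1.569 (Δ0.098)  III: 1.982 (Δ0.315)  IV: 1.859 (Δ0.192)  V: 1.522 (Δ0.145)

I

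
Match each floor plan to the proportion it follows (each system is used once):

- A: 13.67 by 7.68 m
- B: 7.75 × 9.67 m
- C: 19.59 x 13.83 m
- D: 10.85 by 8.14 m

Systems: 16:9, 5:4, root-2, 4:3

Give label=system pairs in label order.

A = 13.67/7.68 ≈ 1.780 → 16:9 (1.778)
B = 9.67/7.75 ≈ 1.248 → 5:4 (1.250)
C = 19.59/13.83 ≈ 1.416 → root-2 (1.414)
D = 10.85/8.14 ≈ 1.333 → 4:3 (1.333)

A=16:9, B=5:4, C=root-2, D=4:3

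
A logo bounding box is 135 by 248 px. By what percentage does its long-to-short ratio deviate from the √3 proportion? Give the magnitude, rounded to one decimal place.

Ratio = 248 / 135 ≈ 1.8370.
Ideal root-3 ≈ 1.7321. |1.8370 − 1.7321| / 1.7321 ≈ 6.06% → 6.1%.

6.1%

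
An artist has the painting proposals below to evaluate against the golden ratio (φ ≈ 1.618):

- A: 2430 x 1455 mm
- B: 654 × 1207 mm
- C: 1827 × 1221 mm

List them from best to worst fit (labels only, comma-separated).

A: 2430/1455 ≈ 1.670 → |1.670 − 1.618| = 0.052
B: 1207/654 ≈ 1.846 → |1.846 − 1.618| = 0.228
C: 1827/1221 ≈ 1.496 → |1.496 − 1.618| = 0.122

A, C, B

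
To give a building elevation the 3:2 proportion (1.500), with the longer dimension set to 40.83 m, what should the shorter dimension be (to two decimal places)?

27.22 m

3:2 = 1.50000.
Shorter side = 40.83 ÷ 1.50000 ≈ 27.2200 → 27.22 m.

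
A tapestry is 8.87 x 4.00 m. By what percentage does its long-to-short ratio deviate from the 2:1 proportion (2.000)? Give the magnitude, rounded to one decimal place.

10.9%

Ratio = 8.87 / 4.00 ≈ 2.2175.
Ideal 2:1 = 2.0000. |2.2175 − 2.0000| / 2.0000 ≈ 10.87% → 10.9%.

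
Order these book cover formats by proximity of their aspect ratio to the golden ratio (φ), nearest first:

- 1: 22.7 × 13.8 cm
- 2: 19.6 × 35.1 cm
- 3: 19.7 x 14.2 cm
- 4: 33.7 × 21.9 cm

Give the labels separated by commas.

1, 4, 2, 3

1: 22.7/13.8 ≈ 1.645 → |1.645 − 1.618| = 0.027
2: 35.1/19.6 ≈ 1.791 → |1.791 − 1.618| = 0.173
3: 19.7/14.2 ≈ 1.387 → |1.387 − 1.618| = 0.231
4: 33.7/21.9 ≈ 1.539 → |1.539 − 1.618| = 0.079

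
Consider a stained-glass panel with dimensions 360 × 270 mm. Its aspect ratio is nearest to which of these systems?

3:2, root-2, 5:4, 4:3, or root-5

4:3

360/270 ≈ 1.333. Nearest candidates are 4:3 (1.333, off by 0.000) and root-2 (1.414, off by 0.081).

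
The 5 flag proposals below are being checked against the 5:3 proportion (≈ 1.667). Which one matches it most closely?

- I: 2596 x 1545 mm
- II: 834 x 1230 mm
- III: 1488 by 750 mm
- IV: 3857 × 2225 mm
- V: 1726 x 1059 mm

Ratios (long/short): I ≈ 1.680; II ≈ 1.475; III ≈ 1.984; IV ≈ 1.733; V ≈ 1.630.
5:3 ≈ 1.667; option I is nearest (Δ 0.013).

I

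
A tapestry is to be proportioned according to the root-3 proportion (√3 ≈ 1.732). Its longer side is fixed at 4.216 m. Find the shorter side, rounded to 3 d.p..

2.434 m

root-3 ≈ 1.73205.
Shorter side = 4.216 ÷ 1.73205 ≈ 2.43411 → 2.434 m.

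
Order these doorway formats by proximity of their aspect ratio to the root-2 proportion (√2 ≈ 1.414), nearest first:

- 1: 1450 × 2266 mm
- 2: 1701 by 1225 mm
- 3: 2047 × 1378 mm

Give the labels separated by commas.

Ratios: 1 = 2266 / 1450 ≈ 1.563; 2 = 1701 / 1225 ≈ 1.389; 3 = 2047 / 1378 ≈ 1.485.
|Δ from 1.414|: 1 0.149; 2 0.025; 3 0.071.

2, 3, 1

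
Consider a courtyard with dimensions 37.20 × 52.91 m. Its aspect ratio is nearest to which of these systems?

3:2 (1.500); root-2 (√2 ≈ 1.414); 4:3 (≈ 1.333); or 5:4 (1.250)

root-2

52.91/37.20 ≈ 1.422. Nearest candidates are root-2 (1.414, off by 0.008) and 3:2 (1.500, off by 0.078).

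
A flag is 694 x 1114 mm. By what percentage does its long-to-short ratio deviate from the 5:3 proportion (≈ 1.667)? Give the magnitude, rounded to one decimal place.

3.7%

Ratio = 1114 / 694 ≈ 1.6052.
Ideal 5:3 ≈ 1.6667. |1.6052 − 1.6667| / 1.6667 ≈ 3.69% → 3.7%.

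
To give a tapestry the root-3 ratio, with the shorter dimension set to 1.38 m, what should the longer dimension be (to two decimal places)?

root-3 ≈ 1.73205.
Longer side = 1.38 × 1.73205 ≈ 2.3902 → 2.39 m.

2.39 m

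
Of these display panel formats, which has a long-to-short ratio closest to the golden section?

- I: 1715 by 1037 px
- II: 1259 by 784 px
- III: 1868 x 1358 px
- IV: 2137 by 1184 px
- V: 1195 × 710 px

Target golden ratio ≈ 1.618.
I: 1.654 (Δ0.036)  II: 1.606 (Δ0.012)  III: 1.376 (Δ0.242)  IV: 1.805 (Δ0.187)  V: 1.683 (Δ0.065)

II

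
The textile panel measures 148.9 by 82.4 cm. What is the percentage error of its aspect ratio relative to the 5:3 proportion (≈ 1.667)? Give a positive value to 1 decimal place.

Ratio = 148.9 / 82.4 ≈ 1.8070.
Ideal 5:3 ≈ 1.6667. |1.8070 − 1.6667| / 1.6667 ≈ 8.42% → 8.4%.

8.4%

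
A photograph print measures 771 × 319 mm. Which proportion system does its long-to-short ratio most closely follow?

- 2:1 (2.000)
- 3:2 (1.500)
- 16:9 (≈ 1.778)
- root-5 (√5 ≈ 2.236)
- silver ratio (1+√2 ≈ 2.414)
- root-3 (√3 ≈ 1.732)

silver ratio

Ratio = 771 / 319 ≈ 2.417.
Distances: 2:1 2.000 (Δ 0.417); 3:2 1.500 (Δ 0.917); 16:9 1.778 (Δ 0.639); root-5 2.236 (Δ 0.181); silver ratio 2.414 (Δ 0.003); root-3 1.732 (Δ 0.685).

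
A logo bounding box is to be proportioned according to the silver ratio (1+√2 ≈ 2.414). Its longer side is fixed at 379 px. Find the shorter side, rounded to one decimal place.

silver ratio ≈ 2.41421.
Shorter side = 379 ÷ 2.41421 ≈ 156.987 → 157.0 px.

157.0 px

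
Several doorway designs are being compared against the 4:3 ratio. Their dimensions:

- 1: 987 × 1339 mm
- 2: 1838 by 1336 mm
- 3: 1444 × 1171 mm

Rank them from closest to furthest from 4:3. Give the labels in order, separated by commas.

1, 2, 3

Ratios: 1 = 1339 / 987 ≈ 1.357; 2 = 1838 / 1336 ≈ 1.376; 3 = 1444 / 1171 ≈ 1.233.
|Δ from 1.333|: 1 0.024; 2 0.043; 3 0.100.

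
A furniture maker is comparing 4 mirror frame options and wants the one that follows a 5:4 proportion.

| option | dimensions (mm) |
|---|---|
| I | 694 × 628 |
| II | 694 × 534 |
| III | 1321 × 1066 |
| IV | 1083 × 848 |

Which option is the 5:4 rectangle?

III

Target 5:4 ≈ 1.250.
I: 1.105 (Δ0.145)  II: 1.300 (Δ0.050)  III: 1.239 (Δ0.011)  IV: 1.277 (Δ0.027)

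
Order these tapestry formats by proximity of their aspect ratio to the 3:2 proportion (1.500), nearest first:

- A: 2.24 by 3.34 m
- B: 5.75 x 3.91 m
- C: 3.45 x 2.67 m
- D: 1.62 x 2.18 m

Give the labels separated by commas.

A, B, D, C

Ratios: A = 3.34 / 2.24 ≈ 1.491; B = 5.75 / 3.91 ≈ 1.471; C = 3.45 / 2.67 ≈ 1.292; D = 2.18 / 1.62 ≈ 1.346.
|Δ from 1.500|: A 0.009; B 0.029; C 0.208; D 0.154.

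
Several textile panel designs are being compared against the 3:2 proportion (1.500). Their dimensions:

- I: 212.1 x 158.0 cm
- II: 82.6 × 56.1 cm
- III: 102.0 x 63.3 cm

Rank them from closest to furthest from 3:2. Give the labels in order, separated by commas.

II, III, I

Ratios: I = 212.1 / 158.0 ≈ 1.342; II = 82.6 / 56.1 ≈ 1.472; III = 102.0 / 63.3 ≈ 1.611.
|Δ from 1.500|: I 0.158; II 0.028; III 0.111.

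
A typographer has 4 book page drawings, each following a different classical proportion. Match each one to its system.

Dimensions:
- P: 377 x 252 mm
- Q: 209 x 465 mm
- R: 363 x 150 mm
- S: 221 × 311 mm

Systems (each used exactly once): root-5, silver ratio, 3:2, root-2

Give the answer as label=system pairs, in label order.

P = 377/252 ≈ 1.496 → 3:2 (1.500)
Q = 465/209 ≈ 2.225 → root-5 (2.236)
R = 363/150 ≈ 2.420 → silver ratio (2.414)
S = 311/221 ≈ 1.407 → root-2 (1.414)

P=3:2, Q=root-5, R=silver ratio, S=root-2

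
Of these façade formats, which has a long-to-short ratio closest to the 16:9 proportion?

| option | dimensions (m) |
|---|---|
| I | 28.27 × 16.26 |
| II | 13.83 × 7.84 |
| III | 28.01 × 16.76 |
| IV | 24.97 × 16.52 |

II

Ratios (long/short): I ≈ 1.739; II ≈ 1.764; III ≈ 1.671; IV ≈ 1.512.
16:9 ≈ 1.778; option II is nearest (Δ 0.014).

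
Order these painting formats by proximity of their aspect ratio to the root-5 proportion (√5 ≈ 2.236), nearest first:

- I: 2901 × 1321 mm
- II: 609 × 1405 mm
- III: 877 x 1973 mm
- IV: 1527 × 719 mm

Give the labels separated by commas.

III, I, II, IV

I: 2901/1321 ≈ 2.196 → |2.196 − 2.236| = 0.040
II: 1405/609 ≈ 2.307 → |2.307 − 2.236| = 0.071
III: 1973/877 ≈ 2.250 → |2.250 − 2.236| = 0.014
IV: 1527/719 ≈ 2.124 → |2.124 − 2.236| = 0.112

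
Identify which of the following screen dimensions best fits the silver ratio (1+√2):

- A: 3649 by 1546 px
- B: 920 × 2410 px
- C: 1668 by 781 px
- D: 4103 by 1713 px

Ratios (long/short): A ≈ 2.360; B ≈ 2.620; C ≈ 2.136; D ≈ 2.395.
silver ratio ≈ 2.414; option D is nearest (Δ 0.019).

D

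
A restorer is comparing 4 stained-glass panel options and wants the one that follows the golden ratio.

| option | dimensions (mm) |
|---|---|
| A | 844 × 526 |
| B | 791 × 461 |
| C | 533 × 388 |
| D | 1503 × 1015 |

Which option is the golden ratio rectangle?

A

Target golden ratio ≈ 1.618.
A: 1.605 (Δ0.013)  B: 1.716 (Δ0.098)  C: 1.374 (Δ0.244)  D: 1.481 (Δ0.137)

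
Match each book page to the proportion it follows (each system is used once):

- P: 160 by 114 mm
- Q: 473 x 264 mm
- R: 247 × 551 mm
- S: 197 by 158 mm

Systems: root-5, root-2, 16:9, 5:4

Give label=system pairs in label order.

Ratios: P ≈ 1.404; Q ≈ 1.792; R ≈ 2.231; S ≈ 1.247.
Targets: root-5 ≈ 2.236; root-2 ≈ 1.414; 16:9 ≈ 1.778; 5:4 ≈ 1.250.

P=root-2, Q=16:9, R=root-5, S=5:4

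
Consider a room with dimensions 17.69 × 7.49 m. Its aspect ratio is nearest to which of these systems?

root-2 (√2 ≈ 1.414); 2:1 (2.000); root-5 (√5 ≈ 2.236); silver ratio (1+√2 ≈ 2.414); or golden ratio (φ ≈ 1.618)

silver ratio

17.69/7.49 ≈ 2.362. Nearest candidates are silver ratio (2.414, off by 0.052) and root-5 (2.236, off by 0.126).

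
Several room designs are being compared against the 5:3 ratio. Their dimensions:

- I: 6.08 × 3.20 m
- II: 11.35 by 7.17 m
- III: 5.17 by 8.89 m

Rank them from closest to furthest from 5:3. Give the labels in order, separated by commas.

Ratios: I = 6.08 / 3.20 ≈ 1.900; II = 11.35 / 7.17 ≈ 1.583; III = 8.89 / 5.17 ≈ 1.720.
|Δ from 1.667|: I 0.233; II 0.084; III 0.053.

III, II, I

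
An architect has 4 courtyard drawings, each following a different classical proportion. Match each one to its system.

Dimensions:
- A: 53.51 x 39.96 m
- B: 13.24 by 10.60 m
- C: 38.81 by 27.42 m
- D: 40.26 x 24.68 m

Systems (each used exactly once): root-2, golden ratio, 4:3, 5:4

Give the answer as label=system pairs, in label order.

Ratios: A ≈ 1.339; B ≈ 1.249; C ≈ 1.415; D ≈ 1.631.
Targets: root-2 ≈ 1.414; golden ratio ≈ 1.618; 4:3 ≈ 1.333; 5:4 ≈ 1.250.

A=4:3, B=5:4, C=root-2, D=golden ratio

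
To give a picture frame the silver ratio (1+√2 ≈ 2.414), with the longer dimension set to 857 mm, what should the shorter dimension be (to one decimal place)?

355.0 mm

silver ratio ≈ 2.41421.
Shorter side = 857 ÷ 2.41421 ≈ 354.982 → 355.0 mm.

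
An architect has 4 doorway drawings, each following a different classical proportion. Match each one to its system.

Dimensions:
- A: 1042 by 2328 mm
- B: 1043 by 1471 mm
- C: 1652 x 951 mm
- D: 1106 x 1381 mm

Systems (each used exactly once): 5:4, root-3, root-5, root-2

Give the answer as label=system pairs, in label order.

A=root-5, B=root-2, C=root-3, D=5:4

A = 2328/1042 ≈ 2.234 → root-5 (2.236)
B = 1471/1043 ≈ 1.410 → root-2 (1.414)
C = 1652/951 ≈ 1.737 → root-3 (1.732)
D = 1381/1106 ≈ 1.249 → 5:4 (1.250)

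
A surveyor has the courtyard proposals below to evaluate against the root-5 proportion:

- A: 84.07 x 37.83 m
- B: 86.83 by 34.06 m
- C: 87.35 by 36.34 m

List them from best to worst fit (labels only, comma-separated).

Ratios: A = 84.07 / 37.83 ≈ 2.222; B = 86.83 / 34.06 ≈ 2.549; C = 87.35 / 36.34 ≈ 2.404.
|Δ from 2.236|: A 0.014; B 0.313; C 0.168.

A, C, B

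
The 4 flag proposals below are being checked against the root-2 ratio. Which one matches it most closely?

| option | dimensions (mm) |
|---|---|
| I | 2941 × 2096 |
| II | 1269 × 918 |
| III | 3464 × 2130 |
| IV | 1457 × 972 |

I

Target root-2 ≈ 1.414.
I: 1.403 (Δ0.011)  II: 1.382 (Δ0.032)  III: 1.626 (Δ0.212)  IV: 1.499 (Δ0.085)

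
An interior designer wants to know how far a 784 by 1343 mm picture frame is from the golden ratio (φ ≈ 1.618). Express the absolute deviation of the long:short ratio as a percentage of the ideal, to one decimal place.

Ratio = 1343 / 784 ≈ 1.7130.
Ideal golden ratio ≈ 1.6180. |1.7130 − 1.6180| / 1.6180 ≈ 5.87% → 5.9%.

5.9%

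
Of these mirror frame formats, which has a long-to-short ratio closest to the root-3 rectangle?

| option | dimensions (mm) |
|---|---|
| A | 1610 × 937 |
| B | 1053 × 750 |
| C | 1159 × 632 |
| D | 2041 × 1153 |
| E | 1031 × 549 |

Target root-3 ≈ 1.732.
A: 1.718 (Δ0.014)  B: 1.404 (Δ0.328)  C: 1.834 (Δ0.102)  D: 1.770 (Δ0.038)  E: 1.878 (Δ0.146)

A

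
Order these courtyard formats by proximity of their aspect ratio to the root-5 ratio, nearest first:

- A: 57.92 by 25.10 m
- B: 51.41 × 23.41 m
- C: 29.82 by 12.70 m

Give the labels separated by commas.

A: 57.92/25.10 ≈ 2.308 → |2.308 − 2.236| = 0.072
B: 51.41/23.41 ≈ 2.196 → |2.196 − 2.236| = 0.040
C: 29.82/12.70 ≈ 2.348 → |2.348 − 2.236| = 0.112

B, A, C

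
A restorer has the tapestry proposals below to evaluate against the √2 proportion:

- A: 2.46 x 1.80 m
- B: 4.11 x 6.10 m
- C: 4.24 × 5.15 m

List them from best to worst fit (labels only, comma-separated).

Ratios: A = 2.46 / 1.80 ≈ 1.367; B = 6.10 / 4.11 ≈ 1.484; C = 5.15 / 4.24 ≈ 1.215.
|Δ from 1.414|: A 0.047; B 0.070; C 0.199.

A, B, C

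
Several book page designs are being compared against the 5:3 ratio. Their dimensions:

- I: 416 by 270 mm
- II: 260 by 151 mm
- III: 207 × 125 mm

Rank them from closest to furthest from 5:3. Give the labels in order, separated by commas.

Ratios: I = 416 / 270 ≈ 1.541; II = 260 / 151 ≈ 1.722; III = 207 / 125 ≈ 1.656.
|Δ from 1.667|: I 0.126; II 0.055; III 0.011.

III, II, I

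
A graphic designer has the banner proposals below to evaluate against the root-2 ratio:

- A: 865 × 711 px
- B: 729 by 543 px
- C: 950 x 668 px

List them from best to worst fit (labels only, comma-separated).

C, B, A

Ratios: A = 865 / 711 ≈ 1.217; B = 729 / 543 ≈ 1.343; C = 950 / 668 ≈ 1.422.
|Δ from 1.414|: A 0.197; B 0.071; C 0.008.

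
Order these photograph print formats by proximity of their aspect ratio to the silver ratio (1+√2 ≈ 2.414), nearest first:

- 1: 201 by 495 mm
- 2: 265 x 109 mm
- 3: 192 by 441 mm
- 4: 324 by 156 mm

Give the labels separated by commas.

1: 495/201 ≈ 2.463 → |2.463 − 2.414| = 0.049
2: 265/109 ≈ 2.431 → |2.431 − 2.414| = 0.017
3: 441/192 ≈ 2.297 → |2.297 − 2.414| = 0.117
4: 324/156 ≈ 2.077 → |2.077 − 2.414| = 0.337

2, 1, 3, 4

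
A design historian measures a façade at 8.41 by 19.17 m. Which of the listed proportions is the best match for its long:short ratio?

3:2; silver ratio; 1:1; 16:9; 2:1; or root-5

root-5

Ratio = 19.17 / 8.41 ≈ 2.279.
Distances: 3:2 1.500 (Δ 0.779); silver ratio 2.414 (Δ 0.135); 1:1 1.000 (Δ 1.279); 16:9 1.778 (Δ 0.501); 2:1 2.000 (Δ 0.279); root-5 2.236 (Δ 0.043).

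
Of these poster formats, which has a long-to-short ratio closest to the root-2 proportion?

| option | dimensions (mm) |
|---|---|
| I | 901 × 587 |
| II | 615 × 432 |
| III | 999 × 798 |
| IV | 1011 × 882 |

Ratios (long/short): I ≈ 1.535; II ≈ 1.424; III ≈ 1.252; IV ≈ 1.146.
root-2 ≈ 1.414; option II is nearest (Δ 0.010).

II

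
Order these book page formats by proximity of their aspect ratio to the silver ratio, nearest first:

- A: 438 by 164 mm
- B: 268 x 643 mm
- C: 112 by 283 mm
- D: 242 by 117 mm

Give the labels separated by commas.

A: 438/164 ≈ 2.671 → |2.671 − 2.414| = 0.257
B: 643/268 ≈ 2.399 → |2.399 − 2.414| = 0.015
C: 283/112 ≈ 2.527 → |2.527 − 2.414| = 0.113
D: 242/117 ≈ 2.068 → |2.068 − 2.414| = 0.346

B, C, A, D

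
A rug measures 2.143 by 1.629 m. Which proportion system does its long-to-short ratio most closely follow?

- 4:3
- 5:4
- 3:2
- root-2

2.143/1.629 ≈ 1.316. Nearest candidates are 4:3 (1.333, off by 0.017) and 5:4 (1.250, off by 0.066).

4:3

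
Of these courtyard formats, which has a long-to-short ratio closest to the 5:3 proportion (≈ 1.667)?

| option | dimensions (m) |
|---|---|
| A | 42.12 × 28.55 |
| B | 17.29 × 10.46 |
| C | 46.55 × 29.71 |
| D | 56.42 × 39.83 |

B

Ratios (long/short): A ≈ 1.475; B ≈ 1.653; C ≈ 1.567; D ≈ 1.417.
5:3 ≈ 1.667; option B is nearest (Δ 0.014).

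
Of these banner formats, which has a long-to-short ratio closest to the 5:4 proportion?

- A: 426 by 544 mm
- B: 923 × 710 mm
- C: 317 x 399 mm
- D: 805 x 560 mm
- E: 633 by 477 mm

Target 5:4 ≈ 1.250.
A: 1.277 (Δ0.027)  B: 1.300 (Δ0.050)  C: 1.259 (Δ0.009)  D: 1.438 (Δ0.188)  E: 1.327 (Δ0.077)

C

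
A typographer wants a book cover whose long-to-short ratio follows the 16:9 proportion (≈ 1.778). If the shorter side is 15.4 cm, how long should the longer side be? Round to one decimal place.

27.4 cm

16:9 ≈ 1.77778.
Longer side = 15.4 × 1.77778 ≈ 27.378 → 27.4 cm.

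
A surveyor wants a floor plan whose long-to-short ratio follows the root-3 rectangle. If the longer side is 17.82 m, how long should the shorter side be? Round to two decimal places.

10.29 m

root-3 ≈ 1.73205.
Shorter side = 17.82 ÷ 1.73205 ≈ 10.2884 → 10.29 m.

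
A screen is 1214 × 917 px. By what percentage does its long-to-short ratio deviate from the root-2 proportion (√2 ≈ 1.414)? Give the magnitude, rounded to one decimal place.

Ratio = 1214 / 917 ≈ 1.3239.
Ideal root-2 ≈ 1.4142. |1.3239 − 1.4142| / 1.4142 ≈ 6.39% → 6.4%.

6.4%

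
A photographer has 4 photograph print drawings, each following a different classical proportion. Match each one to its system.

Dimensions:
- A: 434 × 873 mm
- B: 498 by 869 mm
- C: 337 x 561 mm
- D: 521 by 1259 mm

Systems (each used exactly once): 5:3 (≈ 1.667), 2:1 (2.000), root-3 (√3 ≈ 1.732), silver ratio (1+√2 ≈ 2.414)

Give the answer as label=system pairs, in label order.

A=2:1, B=root-3, C=5:3, D=silver ratio

Ratios: A ≈ 2.012; B ≈ 1.745; C ≈ 1.665; D ≈ 2.417.
Targets: 5:3 ≈ 1.667; 2:1 ≈ 2.000; root-3 ≈ 1.732; silver ratio ≈ 2.414.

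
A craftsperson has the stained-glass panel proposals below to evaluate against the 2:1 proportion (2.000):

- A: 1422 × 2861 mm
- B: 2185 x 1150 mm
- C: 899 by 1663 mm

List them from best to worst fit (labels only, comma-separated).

A, B, C

A: 2861/1422 ≈ 2.012 → |2.012 − 2.000| = 0.012
B: 2185/1150 ≈ 1.900 → |1.900 − 2.000| = 0.100
C: 1663/899 ≈ 1.850 → |1.850 − 2.000| = 0.150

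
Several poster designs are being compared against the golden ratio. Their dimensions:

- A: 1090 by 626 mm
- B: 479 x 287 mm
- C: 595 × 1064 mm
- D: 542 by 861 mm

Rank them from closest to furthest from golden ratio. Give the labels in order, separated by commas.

D, B, A, C

Ratios: A = 1090 / 626 ≈ 1.741; B = 479 / 287 ≈ 1.669; C = 1064 / 595 ≈ 1.788; D = 861 / 542 ≈ 1.589.
|Δ from 1.618|: A 0.123; B 0.051; C 0.170; D 0.029.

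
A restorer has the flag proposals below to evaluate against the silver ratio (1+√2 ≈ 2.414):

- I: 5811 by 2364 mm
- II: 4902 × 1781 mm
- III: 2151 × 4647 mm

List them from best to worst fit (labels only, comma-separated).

I: 5811/2364 ≈ 2.458 → |2.458 − 2.414| = 0.044
II: 4902/1781 ≈ 2.752 → |2.752 − 2.414| = 0.338
III: 4647/2151 ≈ 2.160 → |2.160 − 2.414| = 0.254

I, III, II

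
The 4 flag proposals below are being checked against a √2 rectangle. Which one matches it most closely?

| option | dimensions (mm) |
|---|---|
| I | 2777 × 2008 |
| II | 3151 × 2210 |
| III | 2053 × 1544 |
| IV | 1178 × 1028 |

II

Ratios (long/short): I ≈ 1.383; II ≈ 1.426; III ≈ 1.330; IV ≈ 1.146.
root-2 ≈ 1.414; option II is nearest (Δ 0.012).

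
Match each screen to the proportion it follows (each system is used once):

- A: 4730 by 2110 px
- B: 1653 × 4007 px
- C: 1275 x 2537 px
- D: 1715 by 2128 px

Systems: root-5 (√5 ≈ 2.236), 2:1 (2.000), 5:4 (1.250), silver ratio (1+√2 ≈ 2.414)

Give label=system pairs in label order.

A = 4730/2110 ≈ 2.242 → root-5 (2.236)
B = 4007/1653 ≈ 2.424 → silver ratio (2.414)
C = 2537/1275 ≈ 1.990 → 2:1 (2.000)
D = 2128/1715 ≈ 1.241 → 5:4 (1.250)

A=root-5, B=silver ratio, C=2:1, D=5:4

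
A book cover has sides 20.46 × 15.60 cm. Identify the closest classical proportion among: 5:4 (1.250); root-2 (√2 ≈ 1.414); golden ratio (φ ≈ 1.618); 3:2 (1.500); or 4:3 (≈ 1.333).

20.46/15.60 ≈ 1.312. Nearest candidates are 4:3 (1.333, off by 0.021) and 5:4 (1.250, off by 0.062).

4:3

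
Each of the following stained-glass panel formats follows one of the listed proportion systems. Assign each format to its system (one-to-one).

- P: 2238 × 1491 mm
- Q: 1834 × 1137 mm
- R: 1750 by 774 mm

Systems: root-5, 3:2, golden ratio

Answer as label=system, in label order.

P=3:2, Q=golden ratio, R=root-5

Ratios: P ≈ 1.501; Q ≈ 1.613; R ≈ 2.261.
Targets: root-5 ≈ 2.236; 3:2 ≈ 1.500; golden ratio ≈ 1.618.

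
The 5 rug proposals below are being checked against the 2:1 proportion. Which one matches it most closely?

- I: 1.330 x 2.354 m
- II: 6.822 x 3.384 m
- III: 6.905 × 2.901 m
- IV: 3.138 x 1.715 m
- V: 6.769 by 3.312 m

Target 2:1 ≈ 2.000.
I: 1.770 (Δ0.230)  II: 2.016 (Δ0.016)  III: 2.380 (Δ0.380)  IV: 1.830 (Δ0.170)  V: 2.044 (Δ0.044)

II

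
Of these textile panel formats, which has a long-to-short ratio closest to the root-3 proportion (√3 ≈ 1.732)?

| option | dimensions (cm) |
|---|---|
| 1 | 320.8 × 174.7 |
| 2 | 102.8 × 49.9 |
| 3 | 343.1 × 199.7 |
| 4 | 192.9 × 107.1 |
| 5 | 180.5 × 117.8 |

3

Target root-3 ≈ 1.732.
1: 1.836 (Δ0.104)  2: 2.060 (Δ0.328)  3: 1.718 (Δ0.014)  4: 1.801 (Δ0.069)  5: 1.532 (Δ0.200)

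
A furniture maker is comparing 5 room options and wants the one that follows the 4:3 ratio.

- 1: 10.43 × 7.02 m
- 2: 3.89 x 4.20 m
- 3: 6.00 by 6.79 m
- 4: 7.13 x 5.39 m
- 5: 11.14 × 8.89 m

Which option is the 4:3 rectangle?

4

Target 4:3 ≈ 1.333.
1: 1.486 (Δ0.153)  2: 1.080 (Δ0.253)  3: 1.132 (Δ0.201)  4: 1.323 (Δ0.010)  5: 1.253 (Δ0.080)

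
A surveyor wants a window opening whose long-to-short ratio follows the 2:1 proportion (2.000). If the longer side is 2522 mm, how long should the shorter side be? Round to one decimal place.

2:1 = 2.00000.
Shorter side = 2522 ÷ 2.00000 ≈ 1261.000 → 1261.0 mm.

1261.0 mm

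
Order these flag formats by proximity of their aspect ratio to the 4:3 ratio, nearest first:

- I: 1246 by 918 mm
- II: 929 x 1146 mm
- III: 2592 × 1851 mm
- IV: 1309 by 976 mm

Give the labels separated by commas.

Ratios: I = 1246 / 918 ≈ 1.357; II = 1146 / 929 ≈ 1.234; III = 2592 / 1851 ≈ 1.400; IV = 1309 / 976 ≈ 1.341.
|Δ from 1.333|: I 0.024; II 0.099; III 0.067; IV 0.008.

IV, I, III, II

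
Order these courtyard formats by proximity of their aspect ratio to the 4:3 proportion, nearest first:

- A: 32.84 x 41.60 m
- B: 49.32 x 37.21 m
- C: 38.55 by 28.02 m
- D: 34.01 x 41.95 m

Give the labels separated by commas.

Ratios: A = 41.60 / 32.84 ≈ 1.267; B = 49.32 / 37.21 ≈ 1.325; C = 38.55 / 28.02 ≈ 1.376; D = 41.95 / 34.01 ≈ 1.233.
|Δ from 1.333|: A 0.066; B 0.008; C 0.043; D 0.100.

B, C, A, D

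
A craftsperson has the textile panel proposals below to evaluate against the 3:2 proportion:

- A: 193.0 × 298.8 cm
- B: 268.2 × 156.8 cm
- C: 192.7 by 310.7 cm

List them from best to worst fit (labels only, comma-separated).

A, C, B

A: 298.8/193.0 ≈ 1.548 → |1.548 − 1.500| = 0.048
B: 268.2/156.8 ≈ 1.710 → |1.710 − 1.500| = 0.210
C: 310.7/192.7 ≈ 1.612 → |1.612 − 1.500| = 0.112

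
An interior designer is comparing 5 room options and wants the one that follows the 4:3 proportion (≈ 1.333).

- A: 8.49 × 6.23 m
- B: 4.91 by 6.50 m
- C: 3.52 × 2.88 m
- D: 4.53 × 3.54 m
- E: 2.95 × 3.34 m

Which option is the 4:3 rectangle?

B

Ratios (long/short): A ≈ 1.363; B ≈ 1.324; C ≈ 1.222; D ≈ 1.280; E ≈ 1.132.
4:3 ≈ 1.333; option B is nearest (Δ 0.009).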